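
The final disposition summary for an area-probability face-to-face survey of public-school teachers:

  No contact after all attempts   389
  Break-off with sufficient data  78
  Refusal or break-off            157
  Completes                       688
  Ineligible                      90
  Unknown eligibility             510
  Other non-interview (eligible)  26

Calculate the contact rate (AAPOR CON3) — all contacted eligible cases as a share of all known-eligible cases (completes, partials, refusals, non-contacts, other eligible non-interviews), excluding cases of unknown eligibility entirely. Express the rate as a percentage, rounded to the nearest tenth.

70.9%

Numerator → 688 + 78 + 157 + 26 = 949
Denominator → 688 + 78 + 157 + 389 + 26 = 1338
CON3 = 949 / 1338 = 0.7093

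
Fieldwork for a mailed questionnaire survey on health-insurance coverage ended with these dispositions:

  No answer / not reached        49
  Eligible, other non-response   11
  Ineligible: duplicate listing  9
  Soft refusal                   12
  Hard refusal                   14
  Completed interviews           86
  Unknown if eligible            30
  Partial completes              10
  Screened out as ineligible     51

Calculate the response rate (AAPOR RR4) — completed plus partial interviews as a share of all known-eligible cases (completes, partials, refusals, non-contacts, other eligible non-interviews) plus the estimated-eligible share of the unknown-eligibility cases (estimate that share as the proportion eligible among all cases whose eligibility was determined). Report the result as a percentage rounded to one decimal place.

46.9%

Refusals = 14 + 12 = 26
Screened out, ineligible = 51 + 9 = 60
Numerator = 86 + 10 = 96
Known eligible = 86 + 10 + 26 + 49 + 11 = 182
e = 182 / (182 + 60) = 182 / 242 = 0.7521
Estimated eligible among unknowns = 0.7521 × 30 = 22.56
Base = 182 + 22.56 = 204.56
RR4 = 96 / 204.56 = 0.4693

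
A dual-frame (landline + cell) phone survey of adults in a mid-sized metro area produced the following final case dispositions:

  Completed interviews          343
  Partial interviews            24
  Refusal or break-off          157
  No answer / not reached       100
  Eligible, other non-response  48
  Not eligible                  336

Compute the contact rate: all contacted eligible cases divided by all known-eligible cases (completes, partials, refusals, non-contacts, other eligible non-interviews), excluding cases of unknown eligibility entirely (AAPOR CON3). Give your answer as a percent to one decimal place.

85.1%

Top = 343 + 24 + 157 + 48 = 572
Base = 343 + 24 + 157 + 100 + 48 = 672
CON3 = 572 / 672 = 0.8512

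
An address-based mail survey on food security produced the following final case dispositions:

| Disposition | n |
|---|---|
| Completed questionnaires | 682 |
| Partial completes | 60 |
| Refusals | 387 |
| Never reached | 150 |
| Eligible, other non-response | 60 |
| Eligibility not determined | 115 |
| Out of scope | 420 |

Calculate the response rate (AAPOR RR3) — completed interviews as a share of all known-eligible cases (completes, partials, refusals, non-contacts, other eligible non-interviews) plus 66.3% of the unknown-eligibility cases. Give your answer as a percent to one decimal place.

48.2%

Top: 682
Determined eligible: 682 + 60 + 387 + 150 + 60 = 1339
e × U: 0.6630 × 115 = 76.25
Base: 1339 + 76.25 = 1415.25
RR3 = 682 / 1415.25 = 0.4819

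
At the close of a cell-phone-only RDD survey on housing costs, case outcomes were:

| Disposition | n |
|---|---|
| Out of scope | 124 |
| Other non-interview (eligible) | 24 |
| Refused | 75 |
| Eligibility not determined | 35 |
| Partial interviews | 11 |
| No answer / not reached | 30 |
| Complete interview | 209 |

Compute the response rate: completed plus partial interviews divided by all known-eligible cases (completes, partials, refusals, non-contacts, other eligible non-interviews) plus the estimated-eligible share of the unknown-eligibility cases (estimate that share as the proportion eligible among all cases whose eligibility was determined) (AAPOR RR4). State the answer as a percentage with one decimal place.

58.7%

Top: 209 + 11 = 220
Determined eligible: 209 + 11 + 75 + 30 + 24 = 349
e = 349 / (349 + 124) = 349 / 473 = 0.7378
Estimated eligible among unknowns: 0.7378 × 35 = 25.82
Denom: 349 + 25.82 = 374.82
RR4 = 220 / 374.82 = 0.5869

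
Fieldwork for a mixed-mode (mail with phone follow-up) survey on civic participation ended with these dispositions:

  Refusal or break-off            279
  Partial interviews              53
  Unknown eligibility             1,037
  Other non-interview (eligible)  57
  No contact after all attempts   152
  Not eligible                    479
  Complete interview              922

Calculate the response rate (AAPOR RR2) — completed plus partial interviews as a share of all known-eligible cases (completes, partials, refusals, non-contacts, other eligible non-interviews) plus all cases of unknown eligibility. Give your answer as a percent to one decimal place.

39.0%

Num: 922 + 53 = 975
Denom: 922 + 53 + 279 + 152 + 57 + 1037 = 2500
RR2 = 975 / 2500 = 0.3900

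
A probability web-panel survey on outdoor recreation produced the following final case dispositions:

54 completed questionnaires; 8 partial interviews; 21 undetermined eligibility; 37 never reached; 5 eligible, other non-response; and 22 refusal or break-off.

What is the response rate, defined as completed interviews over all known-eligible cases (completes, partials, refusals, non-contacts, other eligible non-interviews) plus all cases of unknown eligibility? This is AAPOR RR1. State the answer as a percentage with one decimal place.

36.7%

Num: 54
Denom: 54 + 8 + 22 + 37 + 5 + 21 = 147
RR1 = 54 / 147 = 0.3673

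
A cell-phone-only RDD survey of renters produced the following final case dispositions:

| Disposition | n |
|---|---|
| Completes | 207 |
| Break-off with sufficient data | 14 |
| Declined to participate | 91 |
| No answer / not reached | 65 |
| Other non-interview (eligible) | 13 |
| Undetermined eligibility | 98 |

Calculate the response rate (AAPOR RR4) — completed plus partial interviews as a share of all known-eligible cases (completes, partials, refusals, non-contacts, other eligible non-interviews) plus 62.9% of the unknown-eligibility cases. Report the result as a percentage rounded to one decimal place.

Top → 207 + 14 = 221
Determined eligible → 207 + 14 + 91 + 65 + 13 = 390
Eligible share of unknowns → 0.6290 × 98 = 61.64
Base → 390 + 61.64 = 451.64
RR4 = 221 / 451.64 = 0.4893

48.9%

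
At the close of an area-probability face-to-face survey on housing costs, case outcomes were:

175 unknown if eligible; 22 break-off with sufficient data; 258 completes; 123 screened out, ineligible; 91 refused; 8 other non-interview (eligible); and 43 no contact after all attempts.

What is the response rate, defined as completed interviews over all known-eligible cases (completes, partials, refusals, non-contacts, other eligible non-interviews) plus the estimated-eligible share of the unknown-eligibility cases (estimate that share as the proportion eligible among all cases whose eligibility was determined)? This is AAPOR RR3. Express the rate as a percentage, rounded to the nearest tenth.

Numerator → 258
Determined eligible → 258 + 22 + 91 + 43 + 8 = 422
e = 422 / (422 + 123) = 422 / 545 = 0.7743
Estimated eligible among unknowns → 0.7743 × 175 = 135.50
Denom → 422 + 135.50 = 557.50
RR3 = 258 / 557.50 = 0.4628

46.3%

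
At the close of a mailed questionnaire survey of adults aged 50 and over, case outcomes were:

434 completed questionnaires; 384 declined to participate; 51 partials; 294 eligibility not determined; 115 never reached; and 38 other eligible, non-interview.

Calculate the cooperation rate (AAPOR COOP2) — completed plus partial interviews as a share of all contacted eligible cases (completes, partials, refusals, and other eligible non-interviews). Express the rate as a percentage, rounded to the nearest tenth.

53.5%

Num = 434 + 51 = 485
Base = 434 + 51 + 384 + 38 = 907
COOP2 = 485 / 907 = 0.5347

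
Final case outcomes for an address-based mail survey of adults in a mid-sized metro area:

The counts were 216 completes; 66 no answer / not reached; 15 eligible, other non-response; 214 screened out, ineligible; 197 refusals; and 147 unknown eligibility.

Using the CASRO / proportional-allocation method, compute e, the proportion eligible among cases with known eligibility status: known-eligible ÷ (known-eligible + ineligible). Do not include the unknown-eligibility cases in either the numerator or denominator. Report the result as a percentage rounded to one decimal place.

69.8%

Known eligible = 216 + 197 + 66 + 15 = 494
e = 494 / (494 + 214) = 494 / 708 = 0.6977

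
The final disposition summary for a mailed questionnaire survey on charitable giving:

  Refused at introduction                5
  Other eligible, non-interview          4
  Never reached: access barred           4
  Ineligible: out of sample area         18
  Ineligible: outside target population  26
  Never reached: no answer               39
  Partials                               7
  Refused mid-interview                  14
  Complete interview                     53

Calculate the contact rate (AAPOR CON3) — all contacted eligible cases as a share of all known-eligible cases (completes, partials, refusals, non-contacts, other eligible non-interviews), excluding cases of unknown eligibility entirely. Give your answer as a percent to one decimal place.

Refused = 5 + 14 = 19
Never reached = 39 + 4 = 43
Screened out, ineligible = 26 + 18 = 44
Top: 53 + 7 + 19 + 4 = 83
Base: 53 + 7 + 19 + 43 + 4 = 126
CON3 = 83 / 126 = 0.6587

65.9%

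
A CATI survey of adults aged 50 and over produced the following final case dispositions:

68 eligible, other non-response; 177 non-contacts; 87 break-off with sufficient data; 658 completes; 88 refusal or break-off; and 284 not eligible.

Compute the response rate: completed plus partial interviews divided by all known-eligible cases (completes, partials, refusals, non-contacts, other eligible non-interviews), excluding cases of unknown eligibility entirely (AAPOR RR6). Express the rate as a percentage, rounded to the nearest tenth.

Numerator = 658 + 87 = 745
Denom = 658 + 87 + 88 + 177 + 68 = 1078
RR6 = 745 / 1078 = 0.6911

69.1%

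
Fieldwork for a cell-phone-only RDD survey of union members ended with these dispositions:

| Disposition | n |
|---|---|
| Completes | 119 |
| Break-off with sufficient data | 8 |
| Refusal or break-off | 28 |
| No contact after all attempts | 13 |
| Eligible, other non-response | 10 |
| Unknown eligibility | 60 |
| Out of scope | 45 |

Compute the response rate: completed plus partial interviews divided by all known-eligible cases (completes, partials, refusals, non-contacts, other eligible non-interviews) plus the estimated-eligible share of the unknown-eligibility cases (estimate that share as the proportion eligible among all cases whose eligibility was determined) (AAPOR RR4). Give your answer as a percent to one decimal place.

Numerator = 119 + 8 = 127
Eligible (known) = 119 + 8 + 28 + 13 + 10 = 178
e = 178 / (178 + 45) = 178 / 223 = 0.7982
Estimated eligible among unknowns = 0.7982 × 60 = 47.89
Base = 178 + 47.89 = 225.89
RR4 = 127 / 225.89 = 0.5622

56.2%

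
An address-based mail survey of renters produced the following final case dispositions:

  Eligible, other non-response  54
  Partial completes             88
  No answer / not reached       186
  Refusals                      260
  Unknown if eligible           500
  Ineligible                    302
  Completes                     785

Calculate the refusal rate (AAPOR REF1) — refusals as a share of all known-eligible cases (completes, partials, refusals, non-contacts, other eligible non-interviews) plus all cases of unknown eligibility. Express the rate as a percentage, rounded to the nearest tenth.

13.9%

Num → 260
Base → 785 + 88 + 260 + 186 + 54 + 500 = 1873
REF1 = 260 / 1873 = 0.1388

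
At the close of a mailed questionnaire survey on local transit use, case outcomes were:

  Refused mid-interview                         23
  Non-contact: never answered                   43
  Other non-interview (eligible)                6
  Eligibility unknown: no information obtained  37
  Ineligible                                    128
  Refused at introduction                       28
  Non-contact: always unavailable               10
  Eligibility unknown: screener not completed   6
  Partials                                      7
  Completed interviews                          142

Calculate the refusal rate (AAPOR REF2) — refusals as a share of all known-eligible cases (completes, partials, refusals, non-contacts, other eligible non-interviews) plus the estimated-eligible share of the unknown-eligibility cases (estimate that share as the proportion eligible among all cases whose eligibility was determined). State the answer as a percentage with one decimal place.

Refusals = 28 + 23 = 51
No contact after all attempts = 43 + 10 = 53
Unknown if eligible = 6 + 37 = 43
Numerator → 51
Determined eligible → 142 + 7 + 51 + 53 + 6 = 259
e = 259 / (259 + 128) = 259 / 387 = 0.6693
Estimated eligible among unknowns → 0.6693 × 43 = 28.78
Denom → 259 + 28.78 = 287.78
REF2 = 51 / 287.78 = 0.1772

17.7%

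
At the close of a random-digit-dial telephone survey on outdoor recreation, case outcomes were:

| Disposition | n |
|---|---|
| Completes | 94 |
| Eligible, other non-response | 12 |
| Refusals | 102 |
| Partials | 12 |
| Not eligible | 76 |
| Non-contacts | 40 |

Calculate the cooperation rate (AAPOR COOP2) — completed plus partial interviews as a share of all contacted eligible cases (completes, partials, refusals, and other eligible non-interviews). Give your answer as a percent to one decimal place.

Num: 94 + 12 = 106
Denom: 94 + 12 + 102 + 12 = 220
COOP2 = 106 / 220 = 0.4818

48.2%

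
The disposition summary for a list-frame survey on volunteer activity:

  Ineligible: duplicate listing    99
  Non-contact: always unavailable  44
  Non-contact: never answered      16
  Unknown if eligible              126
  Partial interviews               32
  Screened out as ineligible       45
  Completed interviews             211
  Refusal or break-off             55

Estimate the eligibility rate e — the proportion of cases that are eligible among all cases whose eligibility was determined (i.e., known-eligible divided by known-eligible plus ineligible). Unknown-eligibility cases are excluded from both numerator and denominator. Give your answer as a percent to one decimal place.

Non-contacts = 16 + 44 = 60
Not eligible = 45 + 99 = 144
Determined eligible: 211 + 32 + 55 + 60 = 358
e = 358 / (358 + 144) = 358 / 502 = 0.7131

71.3%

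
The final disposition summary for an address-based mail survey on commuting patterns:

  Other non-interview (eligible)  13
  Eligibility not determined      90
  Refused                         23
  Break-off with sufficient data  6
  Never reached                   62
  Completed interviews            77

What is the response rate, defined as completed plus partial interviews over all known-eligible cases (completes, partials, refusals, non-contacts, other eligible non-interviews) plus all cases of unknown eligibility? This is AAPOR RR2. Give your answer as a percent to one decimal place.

30.6%

Num → 77 + 6 = 83
Base → 77 + 6 + 23 + 62 + 13 + 90 = 271
RR2 = 83 / 271 = 0.3063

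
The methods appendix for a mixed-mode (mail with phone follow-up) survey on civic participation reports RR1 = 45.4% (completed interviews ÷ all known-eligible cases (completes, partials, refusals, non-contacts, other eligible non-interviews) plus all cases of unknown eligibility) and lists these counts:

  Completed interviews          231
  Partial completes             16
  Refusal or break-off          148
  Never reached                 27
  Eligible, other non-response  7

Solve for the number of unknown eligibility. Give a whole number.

80

RR1 = 231 / D = 0.454
D = 231 / 0.454 = 508.8
Rest of base = 429
unknown eligibility = 508.8 − 429 ≈ 80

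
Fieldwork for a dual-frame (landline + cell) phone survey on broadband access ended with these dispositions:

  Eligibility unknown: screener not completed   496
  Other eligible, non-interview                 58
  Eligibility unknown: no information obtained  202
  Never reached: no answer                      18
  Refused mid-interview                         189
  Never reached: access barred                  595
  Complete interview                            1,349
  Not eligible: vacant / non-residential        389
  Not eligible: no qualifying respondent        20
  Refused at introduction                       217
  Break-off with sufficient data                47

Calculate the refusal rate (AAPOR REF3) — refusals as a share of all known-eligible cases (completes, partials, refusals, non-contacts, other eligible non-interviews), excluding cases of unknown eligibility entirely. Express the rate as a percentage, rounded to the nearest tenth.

16.4%

Declined to participate = 217 + 189 = 406
Non-contacts = 18 + 595 = 613
Eligibility not determined = 496 + 202 = 698
Not eligible = 20 + 389 = 409
Numerator = 406
Base = 1349 + 47 + 406 + 613 + 58 = 2473
REF3 = 406 / 2473 = 0.1642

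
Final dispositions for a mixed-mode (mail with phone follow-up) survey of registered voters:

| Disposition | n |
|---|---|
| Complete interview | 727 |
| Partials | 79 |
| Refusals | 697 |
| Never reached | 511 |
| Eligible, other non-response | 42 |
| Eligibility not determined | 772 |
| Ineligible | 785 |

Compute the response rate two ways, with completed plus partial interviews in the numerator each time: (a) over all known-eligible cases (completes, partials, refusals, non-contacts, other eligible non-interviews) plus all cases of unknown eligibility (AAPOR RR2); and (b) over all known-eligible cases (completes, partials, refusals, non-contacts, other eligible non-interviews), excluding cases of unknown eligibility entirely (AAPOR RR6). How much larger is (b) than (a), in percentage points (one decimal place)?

Numerator = 727 + 79 = 806
Denominator = 727 + 79 + 697 + 511 + 42 + 772 = 2828
RR2 = 806 / 2828 = 0.2850
Denominator = 727 + 79 + 697 + 511 + 42 = 2056
RR6 = 806 / 2056 = 0.3920
Difference = 39.20 − 28.50 = 10.70 percentage points

10.7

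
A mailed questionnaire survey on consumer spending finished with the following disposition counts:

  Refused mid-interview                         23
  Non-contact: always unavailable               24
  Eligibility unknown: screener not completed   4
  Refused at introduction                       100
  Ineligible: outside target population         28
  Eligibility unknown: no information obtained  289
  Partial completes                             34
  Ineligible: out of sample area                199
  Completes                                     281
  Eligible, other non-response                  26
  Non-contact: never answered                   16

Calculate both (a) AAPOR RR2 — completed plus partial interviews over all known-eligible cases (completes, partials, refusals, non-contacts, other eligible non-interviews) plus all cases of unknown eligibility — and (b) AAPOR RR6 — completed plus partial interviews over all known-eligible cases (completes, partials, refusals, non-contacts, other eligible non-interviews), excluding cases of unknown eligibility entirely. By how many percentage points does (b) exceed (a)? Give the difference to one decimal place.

23.0

Refusal or break-off = 100 + 23 = 123
Non-contacts = 16 + 24 = 40
Undetermined eligibility = 4 + 289 = 293
Screened out, ineligible = 28 + 199 = 227
Numerator: 281 + 34 = 315
Base: 281 + 34 + 123 + 40 + 26 + 293 = 797
RR2 = 315 / 797 = 0.3952
Base: 281 + 34 + 123 + 40 + 26 = 504
RR6 = 315 / 504 = 0.6250
Difference = 62.50 − 39.52 = 22.98 percentage points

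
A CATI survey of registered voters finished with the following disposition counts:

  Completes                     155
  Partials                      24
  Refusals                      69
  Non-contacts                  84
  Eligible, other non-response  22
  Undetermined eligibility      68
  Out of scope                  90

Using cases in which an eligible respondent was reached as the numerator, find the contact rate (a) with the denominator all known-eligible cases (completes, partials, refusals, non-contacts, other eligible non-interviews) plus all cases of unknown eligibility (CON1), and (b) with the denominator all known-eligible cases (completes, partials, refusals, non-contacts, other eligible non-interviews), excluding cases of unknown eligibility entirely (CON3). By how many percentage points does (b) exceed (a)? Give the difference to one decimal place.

12.3

Num → 155 + 24 + 69 + 22 = 270
Base → 155 + 24 + 69 + 84 + 22 + 68 = 422
CON1 = 270 / 422 = 0.6398
Base → 155 + 24 + 69 + 84 + 22 = 354
CON3 = 270 / 354 = 0.7627
Difference = 76.27 − 63.98 = 12.29 percentage points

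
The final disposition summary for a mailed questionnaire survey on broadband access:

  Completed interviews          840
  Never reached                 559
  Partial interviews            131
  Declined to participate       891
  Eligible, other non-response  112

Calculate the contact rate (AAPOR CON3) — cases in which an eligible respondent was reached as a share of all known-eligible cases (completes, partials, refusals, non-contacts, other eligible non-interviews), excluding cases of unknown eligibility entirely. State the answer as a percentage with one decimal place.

Top: 840 + 131 + 891 + 112 = 1974
Denominator: 840 + 131 + 891 + 559 + 112 = 2533
CON3 = 1974 / 2533 = 0.7793

77.9%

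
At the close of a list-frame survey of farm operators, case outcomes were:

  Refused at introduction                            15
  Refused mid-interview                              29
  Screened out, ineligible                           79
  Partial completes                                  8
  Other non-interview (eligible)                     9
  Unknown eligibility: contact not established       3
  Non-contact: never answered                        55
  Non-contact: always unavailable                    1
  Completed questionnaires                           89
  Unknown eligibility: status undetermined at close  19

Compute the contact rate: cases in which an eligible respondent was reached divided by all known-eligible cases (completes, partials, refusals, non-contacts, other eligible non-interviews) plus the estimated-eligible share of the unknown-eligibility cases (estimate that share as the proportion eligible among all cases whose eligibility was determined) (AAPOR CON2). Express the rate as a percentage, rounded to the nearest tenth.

Declined to participate = 15 + 29 = 44
Never reached = 55 + 1 = 56
Eligibility not determined = 3 + 19 = 22
Numerator: 89 + 8 + 44 + 9 = 150
Eligible (known): 89 + 8 + 44 + 56 + 9 = 206
e = 206 / (206 + 79) = 206 / 285 = 0.7228
Estimated eligible among unknowns: 0.7228 × 22 = 15.90
Denominator: 206 + 15.90 = 221.90
CON2 = 150 / 221.90 = 0.6760

67.6%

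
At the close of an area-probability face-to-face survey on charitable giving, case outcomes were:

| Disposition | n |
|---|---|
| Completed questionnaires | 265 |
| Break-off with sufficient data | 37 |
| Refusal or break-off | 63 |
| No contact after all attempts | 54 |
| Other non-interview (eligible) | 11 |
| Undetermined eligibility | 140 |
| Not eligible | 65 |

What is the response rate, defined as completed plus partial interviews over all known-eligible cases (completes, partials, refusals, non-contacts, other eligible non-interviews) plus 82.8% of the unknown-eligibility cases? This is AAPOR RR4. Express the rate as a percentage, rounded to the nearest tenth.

Numerator: 265 + 37 = 302
Eligible (known): 265 + 37 + 63 + 54 + 11 = 430
e × U: 0.8280 × 140 = 115.92
Denom: 430 + 115.92 = 545.92
RR4 = 302 / 545.92 = 0.5532

55.3%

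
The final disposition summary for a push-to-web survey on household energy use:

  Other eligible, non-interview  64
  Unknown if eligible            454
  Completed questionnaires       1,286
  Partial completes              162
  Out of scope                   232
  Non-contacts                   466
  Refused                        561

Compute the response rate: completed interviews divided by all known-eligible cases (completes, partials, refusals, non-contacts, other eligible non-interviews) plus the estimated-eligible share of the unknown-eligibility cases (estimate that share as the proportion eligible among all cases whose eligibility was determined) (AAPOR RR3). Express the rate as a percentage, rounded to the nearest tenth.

43.5%

Top → 1286
Eligible (known) → 1286 + 162 + 561 + 466 + 64 = 2539
e = 2539 / (2539 + 232) = 2539 / 2771 = 0.9163
e × U → 0.9163 × 454 = 416.00
Base → 2539 + 416.00 = 2955.00
RR3 = 1286 / 2955.00 = 0.4352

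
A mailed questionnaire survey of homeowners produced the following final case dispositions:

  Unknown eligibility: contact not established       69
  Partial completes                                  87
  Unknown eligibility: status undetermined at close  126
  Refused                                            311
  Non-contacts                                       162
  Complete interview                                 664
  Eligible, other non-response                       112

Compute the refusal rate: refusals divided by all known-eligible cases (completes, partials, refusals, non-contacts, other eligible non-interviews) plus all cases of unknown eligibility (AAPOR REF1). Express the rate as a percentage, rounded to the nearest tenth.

Undetermined eligibility = 69 + 126 = 195
Top = 311
Denom = 664 + 87 + 311 + 162 + 112 + 195 = 1531
REF1 = 311 / 1531 = 0.2031

20.3%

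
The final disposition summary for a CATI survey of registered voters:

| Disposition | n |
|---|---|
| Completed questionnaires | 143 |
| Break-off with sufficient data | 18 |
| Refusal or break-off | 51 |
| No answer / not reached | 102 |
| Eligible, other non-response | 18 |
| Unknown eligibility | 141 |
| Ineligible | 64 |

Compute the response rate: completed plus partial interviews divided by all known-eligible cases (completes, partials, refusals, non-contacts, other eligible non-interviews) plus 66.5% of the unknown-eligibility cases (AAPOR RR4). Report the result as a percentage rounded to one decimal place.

Num → 143 + 18 = 161
Known eligible → 143 + 18 + 51 + 102 + 18 = 332
e × U → 0.6650 × 141 = 93.77
Denom → 332 + 93.77 = 425.77
RR4 = 161 / 425.77 = 0.3781

37.8%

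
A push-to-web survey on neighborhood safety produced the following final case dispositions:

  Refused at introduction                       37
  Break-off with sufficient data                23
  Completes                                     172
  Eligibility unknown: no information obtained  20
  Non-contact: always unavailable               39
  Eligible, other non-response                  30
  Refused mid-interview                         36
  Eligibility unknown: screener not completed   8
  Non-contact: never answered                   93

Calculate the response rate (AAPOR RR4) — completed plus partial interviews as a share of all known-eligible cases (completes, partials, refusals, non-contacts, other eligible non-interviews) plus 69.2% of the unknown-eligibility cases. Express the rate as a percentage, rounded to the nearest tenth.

Declined to participate = 37 + 36 = 73
No contact after all attempts = 93 + 39 = 132
Eligibility not determined = 8 + 20 = 28
Top: 172 + 23 = 195
Eligible (known): 172 + 23 + 73 + 132 + 30 = 430
e × U: 0.6920 × 28 = 19.38
Base: 430 + 19.38 = 449.38
RR4 = 195 / 449.38 = 0.4339

43.4%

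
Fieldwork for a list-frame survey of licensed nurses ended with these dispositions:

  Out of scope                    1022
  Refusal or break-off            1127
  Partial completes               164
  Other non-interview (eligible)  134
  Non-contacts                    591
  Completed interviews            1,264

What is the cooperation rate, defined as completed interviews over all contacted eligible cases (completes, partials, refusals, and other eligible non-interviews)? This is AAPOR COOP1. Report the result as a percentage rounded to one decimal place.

Num → 1264
Denom → 1264 + 164 + 1127 + 134 = 2689
COOP1 = 1264 / 2689 = 0.4701

47.0%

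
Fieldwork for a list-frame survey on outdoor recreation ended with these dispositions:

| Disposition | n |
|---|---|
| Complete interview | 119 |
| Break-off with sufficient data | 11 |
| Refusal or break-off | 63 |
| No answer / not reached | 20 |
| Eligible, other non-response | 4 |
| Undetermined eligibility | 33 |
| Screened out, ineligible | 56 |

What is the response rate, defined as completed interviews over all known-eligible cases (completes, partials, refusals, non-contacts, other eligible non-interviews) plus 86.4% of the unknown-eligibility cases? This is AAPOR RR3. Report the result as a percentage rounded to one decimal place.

48.5%

Num → 119
Known eligible → 119 + 11 + 63 + 20 + 4 = 217
e × U → 0.8640 × 33 = 28.51
Denom → 217 + 28.51 = 245.51
RR3 = 119 / 245.51 = 0.4847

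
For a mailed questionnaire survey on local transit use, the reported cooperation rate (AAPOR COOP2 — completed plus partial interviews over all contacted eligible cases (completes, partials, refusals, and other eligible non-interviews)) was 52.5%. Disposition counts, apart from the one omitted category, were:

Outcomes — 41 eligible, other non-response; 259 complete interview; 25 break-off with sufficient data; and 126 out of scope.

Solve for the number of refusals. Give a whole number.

Top: 259 + 25 = 284
COOP2 = 284 / D = 0.525
D = 284 / 0.525 = 541.0
Rest of base = 325
refusals = 541.0 − 325 ≈ 216

216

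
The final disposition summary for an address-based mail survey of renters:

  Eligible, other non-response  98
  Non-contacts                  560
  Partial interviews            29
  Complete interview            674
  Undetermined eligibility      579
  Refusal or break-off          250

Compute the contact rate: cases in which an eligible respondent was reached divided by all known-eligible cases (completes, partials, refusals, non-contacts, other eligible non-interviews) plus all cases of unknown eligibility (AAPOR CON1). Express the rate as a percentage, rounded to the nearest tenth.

Numerator: 674 + 29 + 250 + 98 = 1051
Denom: 674 + 29 + 250 + 560 + 98 + 579 = 2190
CON1 = 1051 / 2190 = 0.4799

48.0%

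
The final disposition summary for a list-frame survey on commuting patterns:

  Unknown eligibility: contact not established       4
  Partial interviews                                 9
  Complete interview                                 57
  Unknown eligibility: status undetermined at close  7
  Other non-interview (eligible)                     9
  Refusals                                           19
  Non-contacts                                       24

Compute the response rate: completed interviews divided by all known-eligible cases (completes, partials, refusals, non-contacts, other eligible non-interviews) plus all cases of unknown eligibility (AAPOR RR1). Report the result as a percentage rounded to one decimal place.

44.2%

Undetermined eligibility = 4 + 7 = 11
Top = 57
Base = 57 + 9 + 19 + 24 + 9 + 11 = 129
RR1 = 57 / 129 = 0.4419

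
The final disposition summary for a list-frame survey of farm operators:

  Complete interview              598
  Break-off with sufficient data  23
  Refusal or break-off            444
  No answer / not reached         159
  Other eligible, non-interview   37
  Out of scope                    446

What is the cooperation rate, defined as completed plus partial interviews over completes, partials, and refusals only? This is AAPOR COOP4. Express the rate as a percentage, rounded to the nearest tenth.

58.3%

Num = 598 + 23 = 621
Denominator = 598 + 23 + 444 = 1065
COOP4 = 621 / 1065 = 0.5831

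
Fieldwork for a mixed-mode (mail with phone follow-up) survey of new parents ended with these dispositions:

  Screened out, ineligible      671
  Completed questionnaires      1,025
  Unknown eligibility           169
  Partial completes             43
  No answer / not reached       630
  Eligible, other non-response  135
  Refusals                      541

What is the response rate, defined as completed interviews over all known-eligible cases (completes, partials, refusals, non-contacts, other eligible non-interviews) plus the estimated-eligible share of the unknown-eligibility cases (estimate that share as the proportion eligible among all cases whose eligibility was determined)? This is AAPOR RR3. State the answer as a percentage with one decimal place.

40.9%

Num → 1025
Known eligible → 1025 + 43 + 541 + 630 + 135 = 2374
e = 2374 / (2374 + 671) = 2374 / 3045 = 0.7796
Eligible share of unknowns → 0.7796 × 169 = 131.75
Denom → 2374 + 131.75 = 2505.75
RR3 = 1025 / 2505.75 = 0.4091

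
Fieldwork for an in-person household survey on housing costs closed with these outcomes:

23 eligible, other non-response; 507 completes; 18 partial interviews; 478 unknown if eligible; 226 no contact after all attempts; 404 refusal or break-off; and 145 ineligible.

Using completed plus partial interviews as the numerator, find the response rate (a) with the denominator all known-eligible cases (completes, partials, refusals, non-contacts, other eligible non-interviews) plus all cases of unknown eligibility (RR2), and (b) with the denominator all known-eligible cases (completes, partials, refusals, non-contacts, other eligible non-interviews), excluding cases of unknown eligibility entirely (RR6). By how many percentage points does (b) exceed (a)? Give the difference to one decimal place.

Top: 507 + 18 = 525
Base: 507 + 18 + 404 + 226 + 23 + 478 = 1656
RR2 = 525 / 1656 = 0.3170
Base: 507 + 18 + 404 + 226 + 23 = 1178
RR6 = 525 / 1178 = 0.4457
Difference = 44.57 − 31.70 = 12.87 percentage points

12.9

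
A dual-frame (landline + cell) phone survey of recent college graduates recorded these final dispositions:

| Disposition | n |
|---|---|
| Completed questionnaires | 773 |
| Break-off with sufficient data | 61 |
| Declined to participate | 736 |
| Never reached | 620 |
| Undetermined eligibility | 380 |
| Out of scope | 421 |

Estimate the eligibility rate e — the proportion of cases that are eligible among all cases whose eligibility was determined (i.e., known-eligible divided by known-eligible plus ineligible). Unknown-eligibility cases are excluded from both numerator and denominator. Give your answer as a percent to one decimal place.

Known eligible → 773 + 61 + 736 + 620 = 2190
e = 2190 / (2190 + 421) = 2190 / 2611 = 0.8388

83.9%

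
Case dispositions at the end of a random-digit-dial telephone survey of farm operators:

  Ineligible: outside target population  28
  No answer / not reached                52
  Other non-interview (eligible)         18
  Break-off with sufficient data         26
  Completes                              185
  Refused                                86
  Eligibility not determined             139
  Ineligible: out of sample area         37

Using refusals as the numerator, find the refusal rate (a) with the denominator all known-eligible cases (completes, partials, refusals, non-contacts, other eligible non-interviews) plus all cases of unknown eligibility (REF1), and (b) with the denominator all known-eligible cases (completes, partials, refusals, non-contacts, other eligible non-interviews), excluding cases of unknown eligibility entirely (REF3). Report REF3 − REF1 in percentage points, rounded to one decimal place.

6.4

Screened out, ineligible = 28 + 37 = 65
Numerator = 86
Base = 185 + 26 + 86 + 52 + 18 + 139 = 506
REF1 = 86 / 506 = 0.1700
Base = 185 + 26 + 86 + 52 + 18 = 367
REF3 = 86 / 367 = 0.2343
Difference = 23.43 − 17.00 = 6.43 percentage points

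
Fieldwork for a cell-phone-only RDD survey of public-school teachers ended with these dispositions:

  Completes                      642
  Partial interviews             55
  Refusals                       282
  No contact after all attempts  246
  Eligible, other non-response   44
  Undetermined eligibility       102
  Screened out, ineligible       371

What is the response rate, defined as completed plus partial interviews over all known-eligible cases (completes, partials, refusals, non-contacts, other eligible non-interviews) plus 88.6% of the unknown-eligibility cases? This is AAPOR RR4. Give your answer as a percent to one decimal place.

51.3%

Numerator → 642 + 55 = 697
Eligible (known) → 642 + 55 + 282 + 246 + 44 = 1269
Estimated eligible among unknowns → 0.8860 × 102 = 90.37
Denom → 1269 + 90.37 = 1359.37
RR4 = 697 / 1359.37 = 0.5127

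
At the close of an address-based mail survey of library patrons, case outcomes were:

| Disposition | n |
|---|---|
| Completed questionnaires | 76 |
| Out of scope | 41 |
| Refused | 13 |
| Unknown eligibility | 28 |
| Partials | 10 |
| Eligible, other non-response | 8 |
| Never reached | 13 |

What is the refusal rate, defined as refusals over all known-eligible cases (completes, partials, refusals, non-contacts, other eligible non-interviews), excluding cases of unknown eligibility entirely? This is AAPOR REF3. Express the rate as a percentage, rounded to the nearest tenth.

10.8%

Num → 13
Base → 76 + 10 + 13 + 13 + 8 = 120
REF3 = 13 / 120 = 0.1083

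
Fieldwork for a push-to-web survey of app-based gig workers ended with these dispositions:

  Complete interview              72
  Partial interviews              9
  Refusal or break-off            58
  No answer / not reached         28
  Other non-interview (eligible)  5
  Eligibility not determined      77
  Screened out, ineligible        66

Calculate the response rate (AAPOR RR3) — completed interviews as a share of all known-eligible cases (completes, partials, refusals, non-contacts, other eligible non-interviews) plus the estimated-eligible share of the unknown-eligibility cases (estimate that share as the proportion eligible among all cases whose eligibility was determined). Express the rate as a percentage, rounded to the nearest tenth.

Top → 72
Eligible (known) → 72 + 9 + 58 + 28 + 5 = 172
e = 172 / (172 + 66) = 172 / 238 = 0.7227
Estimated eligible among unknowns → 0.7227 × 77 = 55.65
Base → 172 + 55.65 = 227.65
RR3 = 72 / 227.65 = 0.3163

31.6%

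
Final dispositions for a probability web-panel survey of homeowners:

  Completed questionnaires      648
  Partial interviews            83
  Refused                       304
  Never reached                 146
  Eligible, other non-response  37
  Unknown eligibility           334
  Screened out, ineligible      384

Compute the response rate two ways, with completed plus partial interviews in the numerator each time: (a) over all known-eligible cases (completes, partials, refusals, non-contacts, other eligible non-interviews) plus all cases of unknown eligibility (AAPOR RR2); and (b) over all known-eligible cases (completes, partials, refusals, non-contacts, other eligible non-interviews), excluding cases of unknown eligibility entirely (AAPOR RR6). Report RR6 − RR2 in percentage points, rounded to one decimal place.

Num: 648 + 83 = 731
Denominator: 648 + 83 + 304 + 146 + 37 + 334 = 1552
RR2 = 731 / 1552 = 0.4710
Denominator: 648 + 83 + 304 + 146 + 37 = 1218
RR6 = 731 / 1218 = 0.6002
Difference = 60.02 − 47.10 = 12.92 percentage points

12.9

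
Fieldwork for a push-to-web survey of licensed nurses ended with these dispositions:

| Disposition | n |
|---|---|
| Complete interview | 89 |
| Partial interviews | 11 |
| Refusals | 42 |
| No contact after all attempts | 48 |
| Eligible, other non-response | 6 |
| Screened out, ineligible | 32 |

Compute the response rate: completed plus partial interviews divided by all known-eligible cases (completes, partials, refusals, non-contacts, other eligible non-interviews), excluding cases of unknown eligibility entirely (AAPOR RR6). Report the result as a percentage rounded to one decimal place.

51.0%

Numerator = 89 + 11 = 100
Denom = 89 + 11 + 42 + 48 + 6 = 196
RR6 = 100 / 196 = 0.5102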